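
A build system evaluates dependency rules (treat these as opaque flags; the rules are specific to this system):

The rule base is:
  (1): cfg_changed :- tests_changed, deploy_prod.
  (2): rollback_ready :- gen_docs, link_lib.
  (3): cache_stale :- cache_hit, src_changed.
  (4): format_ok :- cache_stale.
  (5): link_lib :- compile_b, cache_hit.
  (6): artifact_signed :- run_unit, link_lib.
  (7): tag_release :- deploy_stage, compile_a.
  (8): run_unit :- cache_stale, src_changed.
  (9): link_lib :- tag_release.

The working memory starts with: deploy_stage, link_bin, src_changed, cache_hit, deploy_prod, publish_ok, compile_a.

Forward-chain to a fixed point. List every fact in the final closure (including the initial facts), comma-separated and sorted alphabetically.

artifact_signed, cache_hit, cache_stale, compile_a, deploy_prod, deploy_stage, format_ok, link_bin, link_lib, publish_ok, run_unit, src_changed, tag_release

Round 1: (3) [cache_stale :- cache_hit, src_changed.]; (7) [tag_release :- deploy_stage, compile_a.]. Adds cache_stale, tag_release.
Round 2: (4) [format_ok :- cache_stale.]; (8) [run_unit :- cache_stale, src_changed.]; (9) [link_lib :- tag_release.]. Adds format_ok, run_unit, link_lib.
Round 3: (6) [artifact_signed :- run_unit, link_lib.]. Adds artifact_signed.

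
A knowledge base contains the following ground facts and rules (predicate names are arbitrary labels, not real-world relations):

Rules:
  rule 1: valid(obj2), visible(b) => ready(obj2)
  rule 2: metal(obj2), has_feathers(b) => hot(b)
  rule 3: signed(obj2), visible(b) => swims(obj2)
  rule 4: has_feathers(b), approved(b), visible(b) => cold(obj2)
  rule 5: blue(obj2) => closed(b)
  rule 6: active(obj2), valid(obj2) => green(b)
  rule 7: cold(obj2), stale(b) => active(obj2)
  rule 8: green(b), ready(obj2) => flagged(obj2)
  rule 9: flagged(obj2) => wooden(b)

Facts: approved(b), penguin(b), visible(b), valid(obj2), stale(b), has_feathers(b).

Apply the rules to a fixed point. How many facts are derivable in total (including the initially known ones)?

[1] rule 1 [valid(obj2), visible(b) => ready(obj2)]; rule 4 [has_feathers(b), approved(b), visible(b) => cold(obj2)]. ⇒ new: ready(obj2), cold(obj2).
[2] rule 7 [cold(obj2), stale(b) => active(obj2)]. ⇒ new: active(obj2).
[3] rule 6 [active(obj2), valid(obj2) => green(b)]. ⇒ new: green(b).
[4] rule 8 [green(b), ready(obj2) => flagged(obj2)]. ⇒ new: flagged(obj2).
[5] rule 9 [flagged(obj2) => wooden(b)]. ⇒ new: wooden(b).
Closure: {active(obj2), approved(b), cold(obj2), flagged(obj2), green(b), has_feathers(b), penguin(b), ready(obj2), stale(b), valid(obj2), visible(b), wooden(b)} — 12 facts.

12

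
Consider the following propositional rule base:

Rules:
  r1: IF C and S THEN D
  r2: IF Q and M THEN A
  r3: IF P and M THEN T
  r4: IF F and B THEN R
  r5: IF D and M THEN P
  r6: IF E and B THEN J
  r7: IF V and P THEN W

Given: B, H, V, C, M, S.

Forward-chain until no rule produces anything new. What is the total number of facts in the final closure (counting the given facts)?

Round 1 — r1, derive D.
Round 2 — r5, derive P.
Round 3 — r3, r7, derive T, W.
Closure: {B, C, D, H, M, P, S, T, V, W} — 10 facts.

10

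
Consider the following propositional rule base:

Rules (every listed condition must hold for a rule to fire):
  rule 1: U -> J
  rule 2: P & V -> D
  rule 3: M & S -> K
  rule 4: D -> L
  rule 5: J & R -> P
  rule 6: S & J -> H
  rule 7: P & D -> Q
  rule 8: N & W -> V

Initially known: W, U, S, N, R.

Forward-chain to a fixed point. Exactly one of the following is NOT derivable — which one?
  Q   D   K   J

K

Round 1: rule 1 [U -> J]; rule 8 [N & W -> V]. Adds J, V.
Round 2: rule 5 [J & R -> P]; rule 6 [S & J -> H]. Adds P, H.
Round 3: rule 2 [P & V -> D]. Adds D.
Round 4: rule 4 [D -> L]; rule 7 [P & D -> Q]. Adds L, Q.
Derived: Q (round 4), D (round 3), J (round 1). K never appears in any round.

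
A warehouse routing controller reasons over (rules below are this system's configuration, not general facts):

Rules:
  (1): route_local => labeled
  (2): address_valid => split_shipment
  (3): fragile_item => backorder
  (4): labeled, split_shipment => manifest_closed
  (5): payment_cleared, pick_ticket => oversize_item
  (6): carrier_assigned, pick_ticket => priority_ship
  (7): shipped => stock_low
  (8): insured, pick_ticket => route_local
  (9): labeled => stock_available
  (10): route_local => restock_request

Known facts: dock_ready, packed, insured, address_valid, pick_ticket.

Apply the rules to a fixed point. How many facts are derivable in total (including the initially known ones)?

11

Round 1 fires (2), (8), giving split_shipment, route_local.
Round 2 fires (1), (10), giving labeled, restock_request.
Round 3 fires (4), (9), giving manifest_closed, stock_available.
Closure: {address_valid, dock_ready, insured, labeled, manifest_closed, packed, pick_ticket, restock_request, route_local, split_shipment, stock_available} — 11 facts.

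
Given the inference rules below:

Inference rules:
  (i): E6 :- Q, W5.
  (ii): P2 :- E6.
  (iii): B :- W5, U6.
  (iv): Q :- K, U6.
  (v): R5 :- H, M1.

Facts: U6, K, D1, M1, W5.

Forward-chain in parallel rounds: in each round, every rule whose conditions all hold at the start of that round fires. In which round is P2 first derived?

Round 1 — (iii), (iv), derive B, Q.
Round 2 — (i), derive E6.
Round 3 — (ii), derive P2.
P2 first appears in round 3.

3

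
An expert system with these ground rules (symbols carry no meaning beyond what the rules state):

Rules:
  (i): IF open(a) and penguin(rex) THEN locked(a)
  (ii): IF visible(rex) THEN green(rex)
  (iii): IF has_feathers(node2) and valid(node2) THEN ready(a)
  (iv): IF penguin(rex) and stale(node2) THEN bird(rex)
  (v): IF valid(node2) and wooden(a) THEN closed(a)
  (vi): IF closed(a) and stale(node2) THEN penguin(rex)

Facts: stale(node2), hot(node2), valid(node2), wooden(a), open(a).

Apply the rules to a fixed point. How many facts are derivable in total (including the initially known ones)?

Round 1 fires (v), giving closed(a).
Round 2 fires (vi), giving penguin(rex).
Round 3 fires (i), (iv), giving locked(a), bird(rex).
Closure: {bird(rex), closed(a), hot(node2), locked(a), open(a), penguin(rex), stale(node2), valid(node2), wooden(a)} — 9 facts.

9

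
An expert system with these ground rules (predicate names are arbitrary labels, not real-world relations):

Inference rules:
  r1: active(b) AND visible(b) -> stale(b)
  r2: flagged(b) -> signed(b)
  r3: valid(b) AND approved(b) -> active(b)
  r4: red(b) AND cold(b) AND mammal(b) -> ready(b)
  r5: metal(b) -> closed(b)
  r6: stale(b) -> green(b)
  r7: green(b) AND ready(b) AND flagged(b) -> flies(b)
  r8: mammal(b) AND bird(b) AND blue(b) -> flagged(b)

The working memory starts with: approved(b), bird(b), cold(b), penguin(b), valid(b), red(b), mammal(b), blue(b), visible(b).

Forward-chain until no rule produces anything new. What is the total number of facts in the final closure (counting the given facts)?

Round 1: r3 [valid(b) AND approved(b) -> active(b)]; r4 [red(b) AND cold(b) AND mammal(b) -> ready(b)]; r8 [mammal(b) AND bird(b) AND blue(b) -> flagged(b)]. New: active(b), ready(b), flagged(b).
Round 2: r1 [active(b) AND visible(b) -> stale(b)]; r2 [flagged(b) -> signed(b)]. New: stale(b), signed(b).
Round 3: r6 [stale(b) -> green(b)]. New: green(b).
Round 4: r7 [green(b) AND ready(b) AND flagged(b) -> flies(b)]. New: flies(b).
Closure: {active(b), approved(b), bird(b), blue(b), cold(b), flagged(b), flies(b), green(b), mammal(b), penguin(b), ready(b), red(b), signed(b), stale(b), valid(b), visible(b)} — 16 facts.

16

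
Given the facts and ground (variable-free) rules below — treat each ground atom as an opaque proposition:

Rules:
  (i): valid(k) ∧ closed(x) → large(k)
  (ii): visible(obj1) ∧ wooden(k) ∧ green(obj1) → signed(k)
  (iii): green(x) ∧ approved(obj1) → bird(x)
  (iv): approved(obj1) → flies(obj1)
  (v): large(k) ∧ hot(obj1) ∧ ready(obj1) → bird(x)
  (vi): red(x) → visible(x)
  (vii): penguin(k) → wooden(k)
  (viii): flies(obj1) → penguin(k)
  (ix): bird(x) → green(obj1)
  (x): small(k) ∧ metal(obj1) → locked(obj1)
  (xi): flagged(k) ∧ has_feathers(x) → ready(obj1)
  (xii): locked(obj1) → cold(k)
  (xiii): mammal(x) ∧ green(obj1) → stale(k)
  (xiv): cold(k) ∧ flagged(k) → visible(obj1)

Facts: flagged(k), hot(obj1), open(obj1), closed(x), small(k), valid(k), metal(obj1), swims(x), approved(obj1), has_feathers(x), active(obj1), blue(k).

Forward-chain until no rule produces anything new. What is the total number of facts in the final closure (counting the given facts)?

Round 1: (i) [valid(k) ∧ closed(x) → large(k)]; (iv) [approved(obj1) → flies(obj1)]; (x) [small(k) ∧ metal(obj1) → locked(obj1)]; (xi) [flagged(k) ∧ has_feathers(x) → ready(obj1)]. Adds large(k), flies(obj1), locked(obj1), ready(obj1).
Round 2: (v) [large(k) ∧ hot(obj1) ∧ ready(obj1) → bird(x)]; (viii) [flies(obj1) → penguin(k)]; (xii) [locked(obj1) → cold(k)]. Adds bird(x), penguin(k), cold(k).
Round 3: (vii) [penguin(k) → wooden(k)]; (ix) [bird(x) → green(obj1)]; (xiv) [cold(k) ∧ flagged(k) → visible(obj1)]. Adds wooden(k), green(obj1), visible(obj1).
Round 4: (ii) [visible(obj1) ∧ wooden(k) ∧ green(obj1) → signed(k)]. Adds signed(k).
Closure: {active(obj1), approved(obj1), bird(x), blue(k), closed(x), cold(k), flagged(k), flies(obj1), green(obj1), has_feathers(x), hot(obj1), large(k), locked(obj1), metal(obj1), open(obj1), penguin(k), ready(obj1), signed(k), small(k), swims(x), valid(k), visible(obj1), wooden(k)} — 23 facts.

23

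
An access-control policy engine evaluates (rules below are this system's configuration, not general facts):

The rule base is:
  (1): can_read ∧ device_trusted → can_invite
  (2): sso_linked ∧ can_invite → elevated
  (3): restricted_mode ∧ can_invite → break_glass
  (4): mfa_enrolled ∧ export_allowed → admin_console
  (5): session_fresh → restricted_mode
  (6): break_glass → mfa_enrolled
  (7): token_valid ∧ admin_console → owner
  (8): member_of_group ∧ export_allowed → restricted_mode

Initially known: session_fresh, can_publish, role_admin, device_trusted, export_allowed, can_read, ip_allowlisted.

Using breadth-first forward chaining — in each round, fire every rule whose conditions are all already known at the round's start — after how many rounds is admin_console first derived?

4

Round 1 fires (1), (5), giving can_invite, restricted_mode.
Round 2 fires (3), giving break_glass.
Round 3 fires (6), giving mfa_enrolled.
Round 4 fires (4), giving admin_console.
admin_console first appears in round 4.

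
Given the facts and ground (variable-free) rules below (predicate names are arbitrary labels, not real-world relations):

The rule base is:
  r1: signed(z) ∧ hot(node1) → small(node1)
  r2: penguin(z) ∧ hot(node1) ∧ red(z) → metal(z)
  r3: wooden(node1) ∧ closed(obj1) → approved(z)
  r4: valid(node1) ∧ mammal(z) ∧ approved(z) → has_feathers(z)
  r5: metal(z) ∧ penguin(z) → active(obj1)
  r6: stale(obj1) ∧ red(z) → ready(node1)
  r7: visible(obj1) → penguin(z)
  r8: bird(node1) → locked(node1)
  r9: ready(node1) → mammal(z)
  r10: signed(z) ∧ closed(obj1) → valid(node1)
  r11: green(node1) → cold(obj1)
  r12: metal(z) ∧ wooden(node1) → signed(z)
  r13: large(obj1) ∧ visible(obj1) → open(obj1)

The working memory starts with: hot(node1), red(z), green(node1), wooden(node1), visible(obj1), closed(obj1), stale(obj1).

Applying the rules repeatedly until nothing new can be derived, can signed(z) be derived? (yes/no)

yes

Round 1 fires r3, r6, r7, r11, giving approved(z), ready(node1), penguin(z), cold(obj1).
Round 2 fires r2, r9, giving metal(z), mammal(z).
Round 3 fires r5, r12, giving active(obj1), signed(z).
Round 4 fires r1, r10, giving small(node1), valid(node1).
Round 5 fires r4, giving has_feathers(z).
signed(z) appears in round 3, so it is derivable.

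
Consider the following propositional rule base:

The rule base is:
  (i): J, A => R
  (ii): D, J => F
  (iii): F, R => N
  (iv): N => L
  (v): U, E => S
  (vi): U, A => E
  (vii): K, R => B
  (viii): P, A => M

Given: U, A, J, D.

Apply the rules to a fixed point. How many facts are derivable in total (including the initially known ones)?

[1] (i) [J, A => R]; (ii) [D, J => F]; (vi) [U, A => E]. ⇒ new: R, F, E.
[2] (iii) [F, R => N]; (v) [U, E => S]. ⇒ new: N, S.
[3] (iv) [N => L]. ⇒ new: L.
Closure: {A, D, E, F, J, L, N, R, S, U} — 10 facts.

10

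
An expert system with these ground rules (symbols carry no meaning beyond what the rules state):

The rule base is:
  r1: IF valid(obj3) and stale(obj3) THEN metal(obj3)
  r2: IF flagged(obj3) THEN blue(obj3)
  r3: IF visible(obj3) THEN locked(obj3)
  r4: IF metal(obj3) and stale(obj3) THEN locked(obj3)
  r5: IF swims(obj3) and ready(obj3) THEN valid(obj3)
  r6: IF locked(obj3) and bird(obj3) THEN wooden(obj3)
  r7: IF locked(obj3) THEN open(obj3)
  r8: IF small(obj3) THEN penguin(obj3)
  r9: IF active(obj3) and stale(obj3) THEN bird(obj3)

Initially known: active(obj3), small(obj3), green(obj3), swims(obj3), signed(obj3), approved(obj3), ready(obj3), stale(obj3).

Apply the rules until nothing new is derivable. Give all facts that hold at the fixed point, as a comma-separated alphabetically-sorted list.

active(obj3), approved(obj3), bird(obj3), green(obj3), locked(obj3), metal(obj3), open(obj3), penguin(obj3), ready(obj3), signed(obj3), small(obj3), stale(obj3), swims(obj3), valid(obj3), wooden(obj3)

Round 1 fires r5, r8, r9, giving valid(obj3), penguin(obj3), bird(obj3).
Round 2 fires r1, giving metal(obj3).
Round 3 fires r4, giving locked(obj3).
Round 4 fires r6, r7, giving wooden(obj3), open(obj3).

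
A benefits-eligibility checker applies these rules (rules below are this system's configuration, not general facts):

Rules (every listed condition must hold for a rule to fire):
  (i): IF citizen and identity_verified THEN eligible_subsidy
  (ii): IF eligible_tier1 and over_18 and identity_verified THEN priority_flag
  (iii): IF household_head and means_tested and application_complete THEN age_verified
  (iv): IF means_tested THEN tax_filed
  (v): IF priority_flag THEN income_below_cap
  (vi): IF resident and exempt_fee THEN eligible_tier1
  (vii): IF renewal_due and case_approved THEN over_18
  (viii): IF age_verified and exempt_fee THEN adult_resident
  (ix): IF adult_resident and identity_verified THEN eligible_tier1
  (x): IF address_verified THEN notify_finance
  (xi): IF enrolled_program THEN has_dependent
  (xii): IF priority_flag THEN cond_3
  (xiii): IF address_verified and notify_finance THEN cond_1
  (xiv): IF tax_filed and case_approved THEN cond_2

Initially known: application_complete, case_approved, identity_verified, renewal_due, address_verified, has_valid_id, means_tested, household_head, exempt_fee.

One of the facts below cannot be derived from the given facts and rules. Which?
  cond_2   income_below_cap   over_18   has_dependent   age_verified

Round 1: (iii) [IF household_head and means_tested and application_complete THEN age_verified]; (iv) [IF means_tested THEN tax_filed]; (vii) [IF renewal_due and case_approved THEN over_18]; (x) [IF address_verified THEN notify_finance]. Adds age_verified, tax_filed, over_18, notify_finance.
Round 2: (viii) [IF age_verified and exempt_fee THEN adult_resident]; (xiii) [IF address_verified and notify_finance THEN cond_1]; (xiv) [IF tax_filed and case_approved THEN cond_2]. Adds adult_resident, cond_1, cond_2.
Round 3: (ix) [IF adult_resident and identity_verified THEN eligible_tier1]. Adds eligible_tier1.
Round 4: (ii) [IF eligible_tier1 and over_18 and identity_verified THEN priority_flag]. Adds priority_flag.
Round 5: (v) [IF priority_flag THEN income_below_cap]; (xii) [IF priority_flag THEN cond_3]. Adds income_below_cap, cond_3.
Derived: cond_2 (round 2), over_18 (round 1), income_below_cap (round 5), age_verified (round 1). has_dependent never appears in any round.

has_dependent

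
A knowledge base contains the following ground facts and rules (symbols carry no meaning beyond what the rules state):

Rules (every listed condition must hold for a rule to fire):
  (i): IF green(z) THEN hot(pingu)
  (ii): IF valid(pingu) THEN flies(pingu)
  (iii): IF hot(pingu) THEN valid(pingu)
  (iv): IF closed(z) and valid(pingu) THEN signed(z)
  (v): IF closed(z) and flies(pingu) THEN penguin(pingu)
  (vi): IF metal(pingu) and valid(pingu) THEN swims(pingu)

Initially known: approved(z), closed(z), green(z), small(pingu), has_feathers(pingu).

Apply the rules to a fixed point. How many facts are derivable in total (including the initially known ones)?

10

[1] (i) [IF green(z) THEN hot(pingu)]. ⇒ new: hot(pingu).
[2] (iii) [IF hot(pingu) THEN valid(pingu)]. ⇒ new: valid(pingu).
[3] (ii) [IF valid(pingu) THEN flies(pingu)]; (iv) [IF closed(z) and valid(pingu) THEN signed(z)]. ⇒ new: flies(pingu), signed(z).
[4] (v) [IF closed(z) and flies(pingu) THEN penguin(pingu)]. ⇒ new: penguin(pingu).
Closure: {approved(z), closed(z), flies(pingu), green(z), has_feathers(pingu), hot(pingu), penguin(pingu), signed(z), small(pingu), valid(pingu)} — 10 facts.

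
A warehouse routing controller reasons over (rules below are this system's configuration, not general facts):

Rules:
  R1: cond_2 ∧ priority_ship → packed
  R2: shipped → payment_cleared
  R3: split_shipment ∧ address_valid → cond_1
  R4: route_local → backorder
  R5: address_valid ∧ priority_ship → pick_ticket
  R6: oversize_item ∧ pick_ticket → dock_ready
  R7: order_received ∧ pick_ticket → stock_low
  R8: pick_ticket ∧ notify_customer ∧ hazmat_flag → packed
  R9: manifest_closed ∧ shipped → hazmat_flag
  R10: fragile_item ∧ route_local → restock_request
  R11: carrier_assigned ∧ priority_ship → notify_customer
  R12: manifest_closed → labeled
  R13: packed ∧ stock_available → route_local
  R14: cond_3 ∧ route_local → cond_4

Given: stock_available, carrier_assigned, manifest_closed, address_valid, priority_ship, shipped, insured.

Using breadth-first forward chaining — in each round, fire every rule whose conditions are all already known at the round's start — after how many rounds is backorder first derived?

Round 1 fires R2, R5, R9, R11, R12, giving payment_cleared, pick_ticket, hazmat_flag, notify_customer, labeled.
Round 2 fires R8, giving packed.
Round 3 fires R13, giving route_local.
Round 4 fires R4, giving backorder.
backorder first appears in round 4.

4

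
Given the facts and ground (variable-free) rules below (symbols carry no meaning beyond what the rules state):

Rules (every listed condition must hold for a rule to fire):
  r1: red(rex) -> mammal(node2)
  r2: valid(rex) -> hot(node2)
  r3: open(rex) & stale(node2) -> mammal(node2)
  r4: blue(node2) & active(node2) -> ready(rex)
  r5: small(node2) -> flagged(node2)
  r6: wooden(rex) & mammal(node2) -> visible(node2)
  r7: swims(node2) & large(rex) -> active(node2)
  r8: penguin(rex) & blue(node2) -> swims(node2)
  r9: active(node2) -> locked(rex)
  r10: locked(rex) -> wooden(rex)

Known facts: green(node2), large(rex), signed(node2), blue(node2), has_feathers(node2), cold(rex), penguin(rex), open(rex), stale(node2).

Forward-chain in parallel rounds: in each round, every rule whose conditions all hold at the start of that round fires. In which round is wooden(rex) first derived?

Round 1 fires r3, r8, giving mammal(node2), swims(node2).
Round 2 fires r7, giving active(node2).
Round 3 fires r4, r9, giving ready(rex), locked(rex).
Round 4 fires r10, giving wooden(rex).
wooden(rex) first appears in round 4.

4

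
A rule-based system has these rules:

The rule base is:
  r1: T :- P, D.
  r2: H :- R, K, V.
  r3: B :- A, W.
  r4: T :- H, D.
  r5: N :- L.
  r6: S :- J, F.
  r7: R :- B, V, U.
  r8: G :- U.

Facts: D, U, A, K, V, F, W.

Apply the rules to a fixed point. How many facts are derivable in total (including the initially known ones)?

12

[1] r3 [B :- A, W.]; r8 [G :- U.]. ⇒ new: B, G.
[2] r7 [R :- B, V, U.]. ⇒ new: R.
[3] r2 [H :- R, K, V.]. ⇒ new: H.
[4] r4 [T :- H, D.]. ⇒ new: T.
Closure: {A, B, D, F, G, H, K, R, T, U, V, W} — 12 facts.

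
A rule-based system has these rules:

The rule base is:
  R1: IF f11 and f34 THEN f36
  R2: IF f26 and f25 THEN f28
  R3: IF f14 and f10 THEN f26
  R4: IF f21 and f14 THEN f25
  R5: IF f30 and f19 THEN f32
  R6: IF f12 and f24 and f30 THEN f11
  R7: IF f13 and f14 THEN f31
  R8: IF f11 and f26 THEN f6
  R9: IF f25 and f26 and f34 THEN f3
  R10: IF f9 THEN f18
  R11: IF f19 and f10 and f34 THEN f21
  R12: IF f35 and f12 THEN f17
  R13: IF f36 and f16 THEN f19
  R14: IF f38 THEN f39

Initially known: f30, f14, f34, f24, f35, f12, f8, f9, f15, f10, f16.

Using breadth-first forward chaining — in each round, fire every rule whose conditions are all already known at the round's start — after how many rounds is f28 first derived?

Round 1 — R3, R6, R10, R12, derive f26, f11, f18, f17.
Round 2 — R1, R8, derive f36, f6.
Round 3 — R13, derive f19.
Round 4 — R5, R11, derive f32, f21.
Round 5 — R4, derive f25.
Round 6 — R2, R9, derive f28, f3.
f28 first appears in round 6.

6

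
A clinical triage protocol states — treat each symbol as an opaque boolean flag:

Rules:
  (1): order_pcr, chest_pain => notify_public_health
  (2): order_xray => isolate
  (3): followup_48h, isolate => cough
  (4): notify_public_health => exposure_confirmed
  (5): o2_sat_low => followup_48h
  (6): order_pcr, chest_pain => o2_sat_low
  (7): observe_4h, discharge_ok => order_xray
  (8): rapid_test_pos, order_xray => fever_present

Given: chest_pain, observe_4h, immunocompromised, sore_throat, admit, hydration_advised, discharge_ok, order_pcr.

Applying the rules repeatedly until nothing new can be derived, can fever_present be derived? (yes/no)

no

Round 1 fires (1), (6), (7), giving notify_public_health, o2_sat_low, order_xray.
Round 2 fires (2), (4), (5), giving isolate, exposure_confirmed, followup_48h.
Round 3 fires (3), giving cough.
Fixed point reached. fever_present is concluded only by (8); (8) needs rapid_test_pos (never derived).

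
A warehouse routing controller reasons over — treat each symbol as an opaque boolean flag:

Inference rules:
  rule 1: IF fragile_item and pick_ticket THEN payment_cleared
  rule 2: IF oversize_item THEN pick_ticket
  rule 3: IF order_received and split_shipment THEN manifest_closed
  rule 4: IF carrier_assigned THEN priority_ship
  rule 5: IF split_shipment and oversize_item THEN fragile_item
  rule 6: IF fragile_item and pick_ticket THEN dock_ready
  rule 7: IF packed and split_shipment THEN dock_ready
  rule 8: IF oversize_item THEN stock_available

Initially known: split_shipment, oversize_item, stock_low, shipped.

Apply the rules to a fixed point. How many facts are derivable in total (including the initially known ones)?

Round 1 — rule 2, rule 5, rule 8, derive pick_ticket, fragile_item, stock_available.
Round 2 — rule 1, rule 6, derive payment_cleared, dock_ready.
Closure: {dock_ready, fragile_item, oversize_item, payment_cleared, pick_ticket, shipped, split_shipment, stock_available, stock_low} — 9 facts.

9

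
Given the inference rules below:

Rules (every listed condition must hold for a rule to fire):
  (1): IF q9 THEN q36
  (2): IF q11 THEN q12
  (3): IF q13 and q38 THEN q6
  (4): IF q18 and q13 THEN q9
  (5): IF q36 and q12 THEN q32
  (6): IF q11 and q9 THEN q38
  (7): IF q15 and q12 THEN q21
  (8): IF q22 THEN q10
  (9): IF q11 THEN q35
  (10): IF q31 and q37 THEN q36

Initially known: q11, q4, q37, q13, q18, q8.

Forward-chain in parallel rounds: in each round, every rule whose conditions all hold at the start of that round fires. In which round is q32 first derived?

Round 1 fires (2), (4), (9), giving q12, q9, q35.
Round 2 fires (1), (6), giving q36, q38.
Round 3 fires (3), (5), giving q6, q32.
q32 first appears in round 3.

3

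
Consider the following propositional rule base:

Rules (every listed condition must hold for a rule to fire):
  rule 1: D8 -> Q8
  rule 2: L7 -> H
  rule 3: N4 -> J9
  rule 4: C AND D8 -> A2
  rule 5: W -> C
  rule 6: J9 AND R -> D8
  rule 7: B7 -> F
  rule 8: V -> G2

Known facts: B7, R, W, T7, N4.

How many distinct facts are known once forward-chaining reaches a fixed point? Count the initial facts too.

Round 1: rule 3 [N4 -> J9]; rule 5 [W -> C]; rule 7 [B7 -> F]. Adds J9, C, F.
Round 2: rule 6 [J9 AND R -> D8]. Adds D8.
Round 3: rule 1 [D8 -> Q8]; rule 4 [C AND D8 -> A2]. Adds Q8, A2.
Closure: {A2, B7, C, D8, F, J9, N4, Q8, R, T7, W} — 11 facts.

11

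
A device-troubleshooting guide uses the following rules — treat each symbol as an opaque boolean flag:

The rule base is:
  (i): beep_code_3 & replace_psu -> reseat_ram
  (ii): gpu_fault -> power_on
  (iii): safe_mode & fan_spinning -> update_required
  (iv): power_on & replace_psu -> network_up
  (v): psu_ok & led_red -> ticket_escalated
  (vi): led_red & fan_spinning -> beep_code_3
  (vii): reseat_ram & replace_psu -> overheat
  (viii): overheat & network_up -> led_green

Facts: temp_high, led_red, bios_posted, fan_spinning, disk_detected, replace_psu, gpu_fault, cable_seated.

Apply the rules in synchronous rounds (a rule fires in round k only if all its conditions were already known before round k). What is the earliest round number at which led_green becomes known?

4

Round 1: (ii) [gpu_fault -> power_on]; (vi) [led_red & fan_spinning -> beep_code_3]. New: power_on, beep_code_3.
Round 2: (i) [beep_code_3 & replace_psu -> reseat_ram]; (iv) [power_on & replace_psu -> network_up]. New: reseat_ram, network_up.
Round 3: (vii) [reseat_ram & replace_psu -> overheat]. New: overheat.
Round 4: (viii) [overheat & network_up -> led_green]. New: led_green.
led_green first appears in round 4.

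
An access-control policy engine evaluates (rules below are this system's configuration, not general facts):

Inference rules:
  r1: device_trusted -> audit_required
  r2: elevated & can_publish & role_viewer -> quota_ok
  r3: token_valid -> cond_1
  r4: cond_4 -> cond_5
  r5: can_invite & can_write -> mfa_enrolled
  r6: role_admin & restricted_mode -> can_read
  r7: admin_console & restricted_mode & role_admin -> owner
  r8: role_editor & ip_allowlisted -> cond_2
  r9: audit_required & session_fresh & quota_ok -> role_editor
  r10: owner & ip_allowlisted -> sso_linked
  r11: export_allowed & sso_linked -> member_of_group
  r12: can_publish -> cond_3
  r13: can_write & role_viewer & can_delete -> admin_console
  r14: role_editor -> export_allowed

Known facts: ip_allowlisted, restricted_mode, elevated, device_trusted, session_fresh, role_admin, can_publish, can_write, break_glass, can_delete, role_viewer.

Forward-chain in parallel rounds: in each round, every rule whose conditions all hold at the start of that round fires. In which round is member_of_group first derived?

[1] r1 [device_trusted -> audit_required]; r2 [elevated & can_publish & role_viewer -> quota_ok]; r6 [role_admin & restricted_mode -> can_read]; r12 [can_publish -> cond_3]; r13 [can_write & role_viewer & can_delete -> admin_console]. ⇒ new: audit_required, quota_ok, can_read, cond_3, admin_console.
[2] r7 [admin_console & restricted_mode & role_admin -> owner]; r9 [audit_required & session_fresh & quota_ok -> role_editor]. ⇒ new: owner, role_editor.
[3] r8 [role_editor & ip_allowlisted -> cond_2]; r10 [owner & ip_allowlisted -> sso_linked]; r14 [role_editor -> export_allowed]. ⇒ new: cond_2, sso_linked, export_allowed.
[4] r11 [export_allowed & sso_linked -> member_of_group]. ⇒ new: member_of_group.
member_of_group first appears in round 4.

4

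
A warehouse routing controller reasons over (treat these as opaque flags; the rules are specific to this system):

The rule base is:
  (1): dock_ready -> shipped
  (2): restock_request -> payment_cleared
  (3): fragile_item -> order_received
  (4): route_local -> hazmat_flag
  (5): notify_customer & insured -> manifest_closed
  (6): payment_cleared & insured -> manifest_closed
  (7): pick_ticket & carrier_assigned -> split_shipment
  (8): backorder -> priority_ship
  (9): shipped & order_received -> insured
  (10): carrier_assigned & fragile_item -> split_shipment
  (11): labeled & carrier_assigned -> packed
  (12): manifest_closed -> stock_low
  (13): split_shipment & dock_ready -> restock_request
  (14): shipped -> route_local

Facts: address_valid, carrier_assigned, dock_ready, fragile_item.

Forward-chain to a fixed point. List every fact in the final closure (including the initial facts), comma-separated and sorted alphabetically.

Round 1: (1) [dock_ready -> shipped]; (3) [fragile_item -> order_received]; (10) [carrier_assigned & fragile_item -> split_shipment]. New: shipped, order_received, split_shipment.
Round 2: (9) [shipped & order_received -> insured]; (13) [split_shipment & dock_ready -> restock_request]; (14) [shipped -> route_local]. New: insured, restock_request, route_local.
Round 3: (2) [restock_request -> payment_cleared]; (4) [route_local -> hazmat_flag]. New: payment_cleared, hazmat_flag.
Round 4: (6) [payment_cleared & insured -> manifest_closed]. New: manifest_closed.
Round 5: (12) [manifest_closed -> stock_low]. New: stock_low.

address_valid, carrier_assigned, dock_ready, fragile_item, hazmat_flag, insured, manifest_closed, order_received, payment_cleared, restock_request, route_local, shipped, split_shipment, stock_low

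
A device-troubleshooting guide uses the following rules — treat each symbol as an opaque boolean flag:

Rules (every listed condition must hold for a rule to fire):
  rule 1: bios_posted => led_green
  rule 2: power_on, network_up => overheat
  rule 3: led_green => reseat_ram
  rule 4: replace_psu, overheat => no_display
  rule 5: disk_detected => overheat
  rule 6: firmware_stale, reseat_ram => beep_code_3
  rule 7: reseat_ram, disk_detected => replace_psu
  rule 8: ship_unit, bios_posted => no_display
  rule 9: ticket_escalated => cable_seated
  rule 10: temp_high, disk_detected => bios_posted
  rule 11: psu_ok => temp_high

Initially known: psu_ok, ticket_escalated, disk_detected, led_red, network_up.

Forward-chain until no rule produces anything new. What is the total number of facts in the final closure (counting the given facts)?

13

Round 1: rule 5 [disk_detected => overheat]; rule 9 [ticket_escalated => cable_seated]; rule 11 [psu_ok => temp_high]. Adds overheat, cable_seated, temp_high.
Round 2: rule 10 [temp_high, disk_detected => bios_posted]. Adds bios_posted.
Round 3: rule 1 [bios_posted => led_green]. Adds led_green.
Round 4: rule 3 [led_green => reseat_ram]. Adds reseat_ram.
Round 5: rule 7 [reseat_ram, disk_detected => replace_psu]. Adds replace_psu.
Round 6: rule 4 [replace_psu, overheat => no_display]. Adds no_display.
Closure: {bios_posted, cable_seated, disk_detected, led_green, led_red, network_up, no_display, overheat, psu_ok, replace_psu, reseat_ram, temp_high, ticket_escalated} — 13 facts.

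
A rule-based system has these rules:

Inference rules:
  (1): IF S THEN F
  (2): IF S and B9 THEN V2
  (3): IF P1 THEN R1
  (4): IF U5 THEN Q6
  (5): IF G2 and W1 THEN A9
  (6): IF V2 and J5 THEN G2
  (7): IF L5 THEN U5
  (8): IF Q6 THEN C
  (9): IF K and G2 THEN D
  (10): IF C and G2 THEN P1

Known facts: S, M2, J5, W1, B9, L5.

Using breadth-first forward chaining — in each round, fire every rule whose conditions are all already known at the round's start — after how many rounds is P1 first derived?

Round 1 — (1), (2), (7), derive F, V2, U5.
Round 2 — (4), (6), derive Q6, G2.
Round 3 — (5), (8), derive A9, C.
Round 4 — (10), derive P1.
P1 first appears in round 4.

4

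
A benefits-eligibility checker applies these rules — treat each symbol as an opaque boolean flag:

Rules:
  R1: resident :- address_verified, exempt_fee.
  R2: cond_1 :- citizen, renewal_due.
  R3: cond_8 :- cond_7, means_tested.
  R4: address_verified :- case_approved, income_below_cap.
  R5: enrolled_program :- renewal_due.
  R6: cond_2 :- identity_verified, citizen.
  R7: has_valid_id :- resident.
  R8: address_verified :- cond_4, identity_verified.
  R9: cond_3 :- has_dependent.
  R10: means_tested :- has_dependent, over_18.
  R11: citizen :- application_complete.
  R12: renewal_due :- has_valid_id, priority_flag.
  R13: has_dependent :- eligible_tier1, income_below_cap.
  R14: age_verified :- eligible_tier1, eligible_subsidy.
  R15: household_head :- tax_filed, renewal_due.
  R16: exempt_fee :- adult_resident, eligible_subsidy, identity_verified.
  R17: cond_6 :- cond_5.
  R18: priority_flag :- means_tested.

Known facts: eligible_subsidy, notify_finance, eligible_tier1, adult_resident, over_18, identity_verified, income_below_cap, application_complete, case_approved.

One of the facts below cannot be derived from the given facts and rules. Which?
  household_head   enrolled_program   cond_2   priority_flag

[1] R4 [address_verified :- case_approved, income_below_cap.]; R11 [citizen :- application_complete.]; R13 [has_dependent :- eligible_tier1, income_below_cap.]; R14 [age_verified :- eligible_tier1, eligible_subsidy.]; R16 [exempt_fee :- adult_resident, eligible_subsidy, identity_verified.]. ⇒ new: address_verified, citizen, has_dependent, age_verified, exempt_fee.
[2] R1 [resident :- address_verified, exempt_fee.]; R6 [cond_2 :- identity_verified, citizen.]; R9 [cond_3 :- has_dependent.]; R10 [means_tested :- has_dependent, over_18.]. ⇒ new: resident, cond_2, cond_3, means_tested.
[3] R7 [has_valid_id :- resident.]; R18 [priority_flag :- means_tested.]. ⇒ new: has_valid_id, priority_flag.
[4] R12 [renewal_due :- has_valid_id, priority_flag.]. ⇒ new: renewal_due.
[5] R2 [cond_1 :- citizen, renewal_due.]; R5 [enrolled_program :- renewal_due.]. ⇒ new: cond_1, enrolled_program.
Derived: priority_flag (round 3), cond_2 (round 2), enrolled_program (round 5). household_head never appears in any round.

household_head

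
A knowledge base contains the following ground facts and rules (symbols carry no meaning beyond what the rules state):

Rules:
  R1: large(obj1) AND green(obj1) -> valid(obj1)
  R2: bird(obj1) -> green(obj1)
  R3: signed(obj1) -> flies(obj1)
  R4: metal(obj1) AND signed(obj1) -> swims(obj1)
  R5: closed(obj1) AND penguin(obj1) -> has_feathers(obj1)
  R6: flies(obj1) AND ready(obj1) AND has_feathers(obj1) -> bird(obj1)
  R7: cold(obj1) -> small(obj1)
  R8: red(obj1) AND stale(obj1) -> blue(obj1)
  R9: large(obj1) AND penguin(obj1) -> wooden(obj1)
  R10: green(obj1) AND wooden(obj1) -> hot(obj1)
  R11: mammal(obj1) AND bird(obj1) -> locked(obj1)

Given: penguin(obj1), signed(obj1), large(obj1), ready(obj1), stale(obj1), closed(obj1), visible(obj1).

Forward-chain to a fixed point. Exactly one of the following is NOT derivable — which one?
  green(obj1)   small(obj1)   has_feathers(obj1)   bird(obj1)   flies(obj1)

Round 1 — R3, R5, R9, derive flies(obj1), has_feathers(obj1), wooden(obj1).
Round 2 — R6, derive bird(obj1).
Round 3 — R2, derive green(obj1).
Round 4 — R1, R10, derive valid(obj1), hot(obj1).
Derived: bird(obj1) (round 2), has_feathers(obj1) (round 1), green(obj1) (round 3), flies(obj1) (round 1). small(obj1) never appears in any round.

small(obj1)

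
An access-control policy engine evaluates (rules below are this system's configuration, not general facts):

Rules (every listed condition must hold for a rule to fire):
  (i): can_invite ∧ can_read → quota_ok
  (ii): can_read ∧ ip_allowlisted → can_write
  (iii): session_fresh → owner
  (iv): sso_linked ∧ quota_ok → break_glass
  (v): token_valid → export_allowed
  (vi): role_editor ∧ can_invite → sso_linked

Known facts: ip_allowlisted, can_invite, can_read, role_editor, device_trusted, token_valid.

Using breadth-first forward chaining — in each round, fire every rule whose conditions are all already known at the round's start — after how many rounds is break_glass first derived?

Round 1: (i) [can_invite ∧ can_read → quota_ok]; (ii) [can_read ∧ ip_allowlisted → can_write]; (v) [token_valid → export_allowed]; (vi) [role_editor ∧ can_invite → sso_linked]. New: quota_ok, can_write, export_allowed, sso_linked.
Round 2: (iv) [sso_linked ∧ quota_ok → break_glass]. New: break_glass.
break_glass first appears in round 2.

2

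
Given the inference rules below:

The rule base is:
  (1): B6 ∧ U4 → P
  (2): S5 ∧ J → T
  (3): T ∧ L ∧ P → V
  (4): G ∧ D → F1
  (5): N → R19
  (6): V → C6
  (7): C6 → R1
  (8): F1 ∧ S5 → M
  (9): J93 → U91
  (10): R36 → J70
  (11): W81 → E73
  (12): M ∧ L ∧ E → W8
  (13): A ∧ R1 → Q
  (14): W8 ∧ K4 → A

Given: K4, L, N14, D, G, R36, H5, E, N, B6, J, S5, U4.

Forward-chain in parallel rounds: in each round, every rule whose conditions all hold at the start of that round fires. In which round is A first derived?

Round 1 fires (1), (2), (4), (5), (10), giving P, T, F1, R19, J70.
Round 2 fires (3), (8), giving V, M.
Round 3 fires (6), (12), giving C6, W8.
Round 4 fires (7), (14), giving R1, A.
A first appears in round 4.

4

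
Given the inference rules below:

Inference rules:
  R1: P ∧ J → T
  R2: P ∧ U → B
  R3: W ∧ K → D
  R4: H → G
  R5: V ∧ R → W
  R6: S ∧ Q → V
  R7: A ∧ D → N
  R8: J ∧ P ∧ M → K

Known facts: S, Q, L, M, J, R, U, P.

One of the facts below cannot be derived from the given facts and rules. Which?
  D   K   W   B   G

Round 1: R1 [P ∧ J → T]; R2 [P ∧ U → B]; R6 [S ∧ Q → V]; R8 [J ∧ P ∧ M → K]. New: T, B, V, K.
Round 2: R5 [V ∧ R → W]. New: W.
Round 3: R3 [W ∧ K → D]. New: D.
Derived: K (round 1), D (round 3), W (round 2), B (round 1). G never appears in any round.

G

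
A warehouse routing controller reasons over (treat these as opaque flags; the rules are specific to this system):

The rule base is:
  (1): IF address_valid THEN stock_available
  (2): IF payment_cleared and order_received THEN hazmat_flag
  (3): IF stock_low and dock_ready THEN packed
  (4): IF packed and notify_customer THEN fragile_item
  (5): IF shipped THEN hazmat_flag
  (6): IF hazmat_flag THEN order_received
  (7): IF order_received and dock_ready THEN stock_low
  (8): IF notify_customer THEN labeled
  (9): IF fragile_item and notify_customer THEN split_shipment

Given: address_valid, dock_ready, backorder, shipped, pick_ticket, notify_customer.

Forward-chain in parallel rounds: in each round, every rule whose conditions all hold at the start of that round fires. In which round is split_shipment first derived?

6

Round 1: (1) [IF address_valid THEN stock_available]; (5) [IF shipped THEN hazmat_flag]; (8) [IF notify_customer THEN labeled]. New: stock_available, hazmat_flag, labeled.
Round 2: (6) [IF hazmat_flag THEN order_received]. New: order_received.
Round 3: (7) [IF order_received and dock_ready THEN stock_low]. New: stock_low.
Round 4: (3) [IF stock_low and dock_ready THEN packed]. New: packed.
Round 5: (4) [IF packed and notify_customer THEN fragile_item]. New: fragile_item.
Round 6: (9) [IF fragile_item and notify_customer THEN split_shipment]. New: split_shipment.
split_shipment first appears in round 6.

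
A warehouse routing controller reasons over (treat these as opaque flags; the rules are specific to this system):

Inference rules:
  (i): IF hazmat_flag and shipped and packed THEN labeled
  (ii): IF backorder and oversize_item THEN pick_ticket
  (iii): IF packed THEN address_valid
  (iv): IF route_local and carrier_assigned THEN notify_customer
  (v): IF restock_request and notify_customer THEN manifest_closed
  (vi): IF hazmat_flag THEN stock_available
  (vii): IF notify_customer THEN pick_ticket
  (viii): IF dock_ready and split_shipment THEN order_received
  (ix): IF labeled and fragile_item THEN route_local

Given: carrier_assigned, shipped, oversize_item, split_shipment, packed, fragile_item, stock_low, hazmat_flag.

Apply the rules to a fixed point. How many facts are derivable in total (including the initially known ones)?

14

[1] (i) [IF hazmat_flag and shipped and packed THEN labeled]; (iii) [IF packed THEN address_valid]; (vi) [IF hazmat_flag THEN stock_available]. ⇒ new: labeled, address_valid, stock_available.
[2] (ix) [IF labeled and fragile_item THEN route_local]. ⇒ new: route_local.
[3] (iv) [IF route_local and carrier_assigned THEN notify_customer]. ⇒ new: notify_customer.
[4] (vii) [IF notify_customer THEN pick_ticket]. ⇒ new: pick_ticket.
Closure: {address_valid, carrier_assigned, fragile_item, hazmat_flag, labeled, notify_customer, oversize_item, packed, pick_ticket, route_local, shipped, split_shipment, stock_available, stock_low} — 14 facts.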